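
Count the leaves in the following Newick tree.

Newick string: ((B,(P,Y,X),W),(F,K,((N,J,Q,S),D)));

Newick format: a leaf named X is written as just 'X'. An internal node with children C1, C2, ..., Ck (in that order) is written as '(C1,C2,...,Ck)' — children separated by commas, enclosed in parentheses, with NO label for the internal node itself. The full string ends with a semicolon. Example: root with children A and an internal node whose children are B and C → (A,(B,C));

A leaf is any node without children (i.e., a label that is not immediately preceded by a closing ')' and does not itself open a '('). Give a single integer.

Newick: ((B,(P,Y,X),W),(F,K,((N,J,Q,S),D)));
Scan left-to-right; a leaf is any maximal label run not followed by '(':
  pos 2: leaf 'B' → count = 1
  pos 5: leaf 'P' → count = 2
  pos 7: leaf 'Y' → count = 3
  pos 9: leaf 'X' → count = 4
  pos 12: leaf 'W' → count = 5
  pos 16: leaf 'F' → count = 6
  pos 18: leaf 'K' → count = 7
  pos 22: leaf 'N' → count = 8
  pos 24: leaf 'J' → count = 9
  pos 26: leaf 'Q' → count = 10
  pos 28: leaf 'S' → count = 11
  pos 31: leaf 'D' → count = 12
Total leaves: 12

Answer: 12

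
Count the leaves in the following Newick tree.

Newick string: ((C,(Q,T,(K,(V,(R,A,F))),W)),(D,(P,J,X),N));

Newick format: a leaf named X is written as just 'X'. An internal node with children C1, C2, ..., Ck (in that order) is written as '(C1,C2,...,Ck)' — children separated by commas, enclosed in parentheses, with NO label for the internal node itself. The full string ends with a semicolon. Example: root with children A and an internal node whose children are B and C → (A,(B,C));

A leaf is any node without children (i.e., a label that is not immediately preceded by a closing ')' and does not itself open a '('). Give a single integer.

Newick: ((C,(Q,T,(K,(V,(R,A,F))),W)),(D,(P,J,X),N));
Scan left-to-right; a leaf is any maximal label run not followed by '(':
  pos 2: leaf 'C' → count = 1
  pos 5: leaf 'Q' → count = 2
  pos 7: leaf 'T' → count = 3
  pos 10: leaf 'K' → count = 4
  pos 13: leaf 'V' → count = 5
  pos 16: leaf 'R' → count = 6
  pos 18: leaf 'A' → count = 7
  pos 20: leaf 'F' → count = 8
  pos 25: leaf 'W' → count = 9
  pos 30: leaf 'D' → count = 10
  pos 33: leaf 'P' → count = 11
  pos 35: leaf 'J' → count = 12
  pos 37: leaf 'X' → count = 13
  pos 40: leaf 'N' → count = 14
Total leaves: 14

Answer: 14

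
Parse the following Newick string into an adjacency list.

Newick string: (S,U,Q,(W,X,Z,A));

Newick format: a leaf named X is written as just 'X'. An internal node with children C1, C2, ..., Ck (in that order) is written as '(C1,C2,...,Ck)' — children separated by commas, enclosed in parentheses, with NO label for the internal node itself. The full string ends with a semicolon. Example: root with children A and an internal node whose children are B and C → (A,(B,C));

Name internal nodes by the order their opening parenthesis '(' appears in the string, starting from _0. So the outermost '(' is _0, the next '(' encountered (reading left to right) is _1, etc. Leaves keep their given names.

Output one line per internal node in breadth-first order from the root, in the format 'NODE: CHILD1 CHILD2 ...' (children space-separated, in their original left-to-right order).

Input: (S,U,Q,(W,X,Z,A));
Scanning left-to-right, naming '(' by encounter order:
  pos 0: '(' -> open internal node _0 (depth 1)
  pos 7: '(' -> open internal node _1 (depth 2)
  pos 15: ')' -> close internal node _1 (now at depth 1)
  pos 16: ')' -> close internal node _0 (now at depth 0)
Total internal nodes: 2
BFS adjacency from root:
  _0: S U Q _1
  _1: W X Z A

Answer: _0: S U Q _1
_1: W X Z A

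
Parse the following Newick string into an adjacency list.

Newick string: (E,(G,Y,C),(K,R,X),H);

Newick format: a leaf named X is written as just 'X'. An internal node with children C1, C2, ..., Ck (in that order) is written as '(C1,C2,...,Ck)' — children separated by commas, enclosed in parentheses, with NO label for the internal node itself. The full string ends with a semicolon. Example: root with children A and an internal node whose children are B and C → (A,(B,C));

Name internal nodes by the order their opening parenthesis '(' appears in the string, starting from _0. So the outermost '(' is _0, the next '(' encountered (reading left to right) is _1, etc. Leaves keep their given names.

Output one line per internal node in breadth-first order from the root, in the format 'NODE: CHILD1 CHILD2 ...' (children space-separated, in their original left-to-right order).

Answer: _0: E _1 _2 H
_1: G Y C
_2: K R X

Derivation:
Input: (E,(G,Y,C),(K,R,X),H);
Scanning left-to-right, naming '(' by encounter order:
  pos 0: '(' -> open internal node _0 (depth 1)
  pos 3: '(' -> open internal node _1 (depth 2)
  pos 9: ')' -> close internal node _1 (now at depth 1)
  pos 11: '(' -> open internal node _2 (depth 2)
  pos 17: ')' -> close internal node _2 (now at depth 1)
  pos 20: ')' -> close internal node _0 (now at depth 0)
Total internal nodes: 3
BFS adjacency from root:
  _0: E _1 _2 H
  _1: G Y C
  _2: K R X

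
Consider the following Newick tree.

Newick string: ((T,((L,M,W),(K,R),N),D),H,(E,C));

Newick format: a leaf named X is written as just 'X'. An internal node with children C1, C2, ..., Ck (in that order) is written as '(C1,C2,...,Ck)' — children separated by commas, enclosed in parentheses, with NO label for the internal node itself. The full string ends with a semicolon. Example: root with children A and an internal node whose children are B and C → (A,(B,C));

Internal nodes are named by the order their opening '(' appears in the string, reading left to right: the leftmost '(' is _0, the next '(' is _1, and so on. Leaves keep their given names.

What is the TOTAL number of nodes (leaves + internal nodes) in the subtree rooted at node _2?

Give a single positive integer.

Newick: ((T,((L,M,W),(K,R),N),D),H,(E,C));
Locate _2: it is the '(' at position 4 (the 3rd '(' reading left to right).
Query: subtree rooted at _2
_2: subtree_size = 1 + 8
  _3: subtree_size = 1 + 3
    L: subtree_size = 1 + 0
    M: subtree_size = 1 + 0
    W: subtree_size = 1 + 0
  _4: subtree_size = 1 + 2
    K: subtree_size = 1 + 0
    R: subtree_size = 1 + 0
  N: subtree_size = 1 + 0
Total subtree size of _2: 9

Answer: 9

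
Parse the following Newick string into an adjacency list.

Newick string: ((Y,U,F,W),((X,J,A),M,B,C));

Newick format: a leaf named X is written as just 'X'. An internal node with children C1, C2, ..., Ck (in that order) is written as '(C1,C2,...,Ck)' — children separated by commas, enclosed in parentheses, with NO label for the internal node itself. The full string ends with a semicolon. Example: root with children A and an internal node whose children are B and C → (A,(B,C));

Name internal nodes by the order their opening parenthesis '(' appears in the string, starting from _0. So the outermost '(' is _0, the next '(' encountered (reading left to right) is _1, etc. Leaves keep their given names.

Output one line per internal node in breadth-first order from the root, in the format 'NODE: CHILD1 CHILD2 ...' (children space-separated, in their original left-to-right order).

Answer: _0: _1 _2
_1: Y U F W
_2: _3 M B C
_3: X J A

Derivation:
Input: ((Y,U,F,W),((X,J,A),M,B,C));
Scanning left-to-right, naming '(' by encounter order:
  pos 0: '(' -> open internal node _0 (depth 1)
  pos 1: '(' -> open internal node _1 (depth 2)
  pos 9: ')' -> close internal node _1 (now at depth 1)
  pos 11: '(' -> open internal node _2 (depth 2)
  pos 12: '(' -> open internal node _3 (depth 3)
  pos 18: ')' -> close internal node _3 (now at depth 2)
  pos 25: ')' -> close internal node _2 (now at depth 1)
  pos 26: ')' -> close internal node _0 (now at depth 0)
Total internal nodes: 4
BFS adjacency from root:
  _0: _1 _2
  _1: Y U F W
  _2: _3 M B C
  _3: X J A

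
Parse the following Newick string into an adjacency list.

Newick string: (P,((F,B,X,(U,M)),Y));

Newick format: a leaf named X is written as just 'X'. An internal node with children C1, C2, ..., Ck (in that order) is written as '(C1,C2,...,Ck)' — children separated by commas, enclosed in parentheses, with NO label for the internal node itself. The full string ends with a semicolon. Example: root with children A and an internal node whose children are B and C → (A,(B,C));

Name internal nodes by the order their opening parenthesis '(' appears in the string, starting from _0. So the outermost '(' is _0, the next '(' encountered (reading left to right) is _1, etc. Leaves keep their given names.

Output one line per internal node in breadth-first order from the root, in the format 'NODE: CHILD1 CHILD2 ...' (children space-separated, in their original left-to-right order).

Input: (P,((F,B,X,(U,M)),Y));
Scanning left-to-right, naming '(' by encounter order:
  pos 0: '(' -> open internal node _0 (depth 1)
  pos 3: '(' -> open internal node _1 (depth 2)
  pos 4: '(' -> open internal node _2 (depth 3)
  pos 11: '(' -> open internal node _3 (depth 4)
  pos 15: ')' -> close internal node _3 (now at depth 3)
  pos 16: ')' -> close internal node _2 (now at depth 2)
  pos 19: ')' -> close internal node _1 (now at depth 1)
  pos 20: ')' -> close internal node _0 (now at depth 0)
Total internal nodes: 4
BFS adjacency from root:
  _0: P _1
  _1: _2 Y
  _2: F B X _3
  _3: U M

Answer: _0: P _1
_1: _2 Y
_2: F B X _3
_3: U M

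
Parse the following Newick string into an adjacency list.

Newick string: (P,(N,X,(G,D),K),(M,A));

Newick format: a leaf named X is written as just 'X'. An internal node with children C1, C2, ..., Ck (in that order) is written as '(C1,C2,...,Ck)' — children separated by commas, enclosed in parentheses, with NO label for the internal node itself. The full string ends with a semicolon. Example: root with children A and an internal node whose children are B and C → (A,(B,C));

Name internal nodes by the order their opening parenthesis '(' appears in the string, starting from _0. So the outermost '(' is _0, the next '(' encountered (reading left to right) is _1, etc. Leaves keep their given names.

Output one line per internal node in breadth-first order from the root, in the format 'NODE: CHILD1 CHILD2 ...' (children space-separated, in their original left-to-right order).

Input: (P,(N,X,(G,D),K),(M,A));
Scanning left-to-right, naming '(' by encounter order:
  pos 0: '(' -> open internal node _0 (depth 1)
  pos 3: '(' -> open internal node _1 (depth 2)
  pos 8: '(' -> open internal node _2 (depth 3)
  pos 12: ')' -> close internal node _2 (now at depth 2)
  pos 15: ')' -> close internal node _1 (now at depth 1)
  pos 17: '(' -> open internal node _3 (depth 2)
  pos 21: ')' -> close internal node _3 (now at depth 1)
  pos 22: ')' -> close internal node _0 (now at depth 0)
Total internal nodes: 4
BFS adjacency from root:
  _0: P _1 _3
  _1: N X _2 K
  _3: M A
  _2: G D

Answer: _0: P _1 _3
_1: N X _2 K
_3: M A
_2: G D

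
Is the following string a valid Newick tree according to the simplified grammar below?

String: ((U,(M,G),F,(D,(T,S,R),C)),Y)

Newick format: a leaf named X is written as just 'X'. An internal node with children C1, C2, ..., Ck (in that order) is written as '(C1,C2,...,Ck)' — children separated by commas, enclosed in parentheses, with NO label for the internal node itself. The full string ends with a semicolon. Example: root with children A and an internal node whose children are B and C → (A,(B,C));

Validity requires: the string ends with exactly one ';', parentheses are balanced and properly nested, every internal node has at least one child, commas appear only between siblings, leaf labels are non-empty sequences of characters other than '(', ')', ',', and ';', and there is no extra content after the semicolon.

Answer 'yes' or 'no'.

Answer: no

Derivation:
Input: ((U,(M,G),F,(D,(T,S,R),C)),Y)
Paren balance: 5 '(' vs 5 ')' OK
Ends with single ';': False
Full parse: FAILS (must end with ;)
Valid: False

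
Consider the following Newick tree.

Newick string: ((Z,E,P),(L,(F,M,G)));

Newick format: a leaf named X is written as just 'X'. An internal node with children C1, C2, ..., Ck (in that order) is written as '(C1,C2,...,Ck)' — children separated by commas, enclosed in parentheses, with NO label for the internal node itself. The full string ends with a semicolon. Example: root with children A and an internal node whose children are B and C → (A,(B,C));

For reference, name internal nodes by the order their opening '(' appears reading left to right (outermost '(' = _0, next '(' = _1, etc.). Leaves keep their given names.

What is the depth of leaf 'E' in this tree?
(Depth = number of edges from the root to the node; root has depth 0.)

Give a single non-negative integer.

Newick: ((Z,E,P),(L,(F,M,G)));
Naming internals by '(' encounter order: outermost '(' = _0, next = _1, ...
Query node: E
Path from root: _0 -> _1 -> E
Depth of E: 2 (number of edges from root)

Answer: 2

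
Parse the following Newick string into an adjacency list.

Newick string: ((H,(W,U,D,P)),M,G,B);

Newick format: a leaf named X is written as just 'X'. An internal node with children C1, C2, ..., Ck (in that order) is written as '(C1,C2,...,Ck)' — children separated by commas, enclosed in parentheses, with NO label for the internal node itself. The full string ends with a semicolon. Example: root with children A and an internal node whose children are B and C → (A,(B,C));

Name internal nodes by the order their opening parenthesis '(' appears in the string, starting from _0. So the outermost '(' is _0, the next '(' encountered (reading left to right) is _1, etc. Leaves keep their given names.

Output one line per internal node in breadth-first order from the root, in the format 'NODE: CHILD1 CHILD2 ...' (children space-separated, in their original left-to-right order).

Answer: _0: _1 M G B
_1: H _2
_2: W U D P

Derivation:
Input: ((H,(W,U,D,P)),M,G,B);
Scanning left-to-right, naming '(' by encounter order:
  pos 0: '(' -> open internal node _0 (depth 1)
  pos 1: '(' -> open internal node _1 (depth 2)
  pos 4: '(' -> open internal node _2 (depth 3)
  pos 12: ')' -> close internal node _2 (now at depth 2)
  pos 13: ')' -> close internal node _1 (now at depth 1)
  pos 20: ')' -> close internal node _0 (now at depth 0)
Total internal nodes: 3
BFS adjacency from root:
  _0: _1 M G B
  _1: H _2
  _2: W U D P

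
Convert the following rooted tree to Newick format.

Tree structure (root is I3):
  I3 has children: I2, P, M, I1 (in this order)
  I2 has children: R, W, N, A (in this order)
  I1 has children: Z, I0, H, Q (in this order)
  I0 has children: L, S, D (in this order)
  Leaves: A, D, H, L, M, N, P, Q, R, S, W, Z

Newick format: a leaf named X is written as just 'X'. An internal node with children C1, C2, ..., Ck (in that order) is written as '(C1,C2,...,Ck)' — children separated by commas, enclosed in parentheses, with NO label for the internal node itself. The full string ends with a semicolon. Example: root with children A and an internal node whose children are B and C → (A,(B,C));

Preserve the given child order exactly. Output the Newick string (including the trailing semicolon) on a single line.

internal I3 with children ['I2', 'P', 'M', 'I1']
  internal I2 with children ['R', 'W', 'N', 'A']
    leaf 'R' → 'R'
    leaf 'W' → 'W'
    leaf 'N' → 'N'
    leaf 'A' → 'A'
  → '(R,W,N,A)'
  leaf 'P' → 'P'
  leaf 'M' → 'M'
  internal I1 with children ['Z', 'I0', 'H', 'Q']
    leaf 'Z' → 'Z'
    internal I0 with children ['L', 'S', 'D']
      leaf 'L' → 'L'
      leaf 'S' → 'S'
      leaf 'D' → 'D'
    → '(L,S,D)'
    leaf 'H' → 'H'
    leaf 'Q' → 'Q'
  → '(Z,(L,S,D),H,Q)'
→ '((R,W,N,A),P,M,(Z,(L,S,D),H,Q))'
Final: ((R,W,N,A),P,M,(Z,(L,S,D),H,Q));

Answer: ((R,W,N,A),P,M,(Z,(L,S,D),H,Q));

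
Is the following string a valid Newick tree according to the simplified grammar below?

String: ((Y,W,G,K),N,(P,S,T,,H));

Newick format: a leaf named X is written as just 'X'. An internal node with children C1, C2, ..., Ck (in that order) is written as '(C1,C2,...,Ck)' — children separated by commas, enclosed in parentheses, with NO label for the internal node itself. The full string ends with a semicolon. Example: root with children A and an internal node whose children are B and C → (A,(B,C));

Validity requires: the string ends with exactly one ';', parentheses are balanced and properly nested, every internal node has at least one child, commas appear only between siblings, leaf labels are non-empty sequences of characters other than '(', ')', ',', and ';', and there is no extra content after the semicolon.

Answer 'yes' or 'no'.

Input: ((Y,W,G,K),N,(P,S,T,,H));
Paren balance: 3 '(' vs 3 ')' OK
Ends with single ';': True
Full parse: FAILS (empty leaf label at pos 20)
Valid: False

Answer: no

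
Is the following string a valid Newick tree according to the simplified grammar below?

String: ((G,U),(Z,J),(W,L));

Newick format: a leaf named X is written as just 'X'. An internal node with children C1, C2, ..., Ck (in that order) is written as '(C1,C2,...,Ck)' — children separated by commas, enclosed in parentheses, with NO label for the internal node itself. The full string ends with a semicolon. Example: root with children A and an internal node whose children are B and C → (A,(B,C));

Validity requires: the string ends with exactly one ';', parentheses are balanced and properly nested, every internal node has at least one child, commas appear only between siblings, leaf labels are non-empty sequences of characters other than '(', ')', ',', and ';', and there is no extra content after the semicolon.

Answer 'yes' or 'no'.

Input: ((G,U),(Z,J),(W,L));
Paren balance: 4 '(' vs 4 ')' OK
Ends with single ';': True
Full parse: OK
Valid: True

Answer: yes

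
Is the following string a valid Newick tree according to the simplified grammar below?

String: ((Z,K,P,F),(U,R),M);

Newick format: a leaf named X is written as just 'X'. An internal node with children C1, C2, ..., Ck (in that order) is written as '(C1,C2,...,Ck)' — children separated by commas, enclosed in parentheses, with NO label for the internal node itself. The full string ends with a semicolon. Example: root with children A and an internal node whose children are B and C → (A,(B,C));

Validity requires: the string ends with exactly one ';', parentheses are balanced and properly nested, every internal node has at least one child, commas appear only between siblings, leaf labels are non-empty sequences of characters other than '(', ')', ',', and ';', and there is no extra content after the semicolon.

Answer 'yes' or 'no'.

Input: ((Z,K,P,F),(U,R),M);
Paren balance: 3 '(' vs 3 ')' OK
Ends with single ';': True
Full parse: OK
Valid: True

Answer: yes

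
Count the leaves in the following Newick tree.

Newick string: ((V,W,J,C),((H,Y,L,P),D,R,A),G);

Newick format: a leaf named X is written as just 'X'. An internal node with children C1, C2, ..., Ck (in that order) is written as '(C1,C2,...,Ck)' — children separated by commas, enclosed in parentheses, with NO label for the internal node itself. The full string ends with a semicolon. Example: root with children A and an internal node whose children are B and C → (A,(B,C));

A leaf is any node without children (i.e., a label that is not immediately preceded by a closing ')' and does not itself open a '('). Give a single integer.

Newick: ((V,W,J,C),((H,Y,L,P),D,R,A),G);
Scan left-to-right; a leaf is any maximal label run not followed by '(':
  pos 2: leaf 'V' → count = 1
  pos 4: leaf 'W' → count = 2
  pos 6: leaf 'J' → count = 3
  pos 8: leaf 'C' → count = 4
  pos 13: leaf 'H' → count = 5
  pos 15: leaf 'Y' → count = 6
  pos 17: leaf 'L' → count = 7
  pos 19: leaf 'P' → count = 8
  pos 22: leaf 'D' → count = 9
  pos 24: leaf 'R' → count = 10
  pos 26: leaf 'A' → count = 11
  pos 29: leaf 'G' → count = 12
Total leaves: 12

Answer: 12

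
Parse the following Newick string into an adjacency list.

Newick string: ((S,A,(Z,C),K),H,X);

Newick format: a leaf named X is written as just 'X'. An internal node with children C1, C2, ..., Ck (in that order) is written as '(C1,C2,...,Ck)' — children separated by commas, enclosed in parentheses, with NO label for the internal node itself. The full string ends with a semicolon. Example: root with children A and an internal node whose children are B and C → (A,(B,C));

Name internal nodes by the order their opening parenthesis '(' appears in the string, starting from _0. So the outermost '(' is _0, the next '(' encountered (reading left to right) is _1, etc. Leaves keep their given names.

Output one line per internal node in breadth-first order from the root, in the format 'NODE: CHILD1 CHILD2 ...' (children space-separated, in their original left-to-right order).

Input: ((S,A,(Z,C),K),H,X);
Scanning left-to-right, naming '(' by encounter order:
  pos 0: '(' -> open internal node _0 (depth 1)
  pos 1: '(' -> open internal node _1 (depth 2)
  pos 6: '(' -> open internal node _2 (depth 3)
  pos 10: ')' -> close internal node _2 (now at depth 2)
  pos 13: ')' -> close internal node _1 (now at depth 1)
  pos 18: ')' -> close internal node _0 (now at depth 0)
Total internal nodes: 3
BFS adjacency from root:
  _0: _1 H X
  _1: S A _2 K
  _2: Z C

Answer: _0: _1 H X
_1: S A _2 K
_2: Z C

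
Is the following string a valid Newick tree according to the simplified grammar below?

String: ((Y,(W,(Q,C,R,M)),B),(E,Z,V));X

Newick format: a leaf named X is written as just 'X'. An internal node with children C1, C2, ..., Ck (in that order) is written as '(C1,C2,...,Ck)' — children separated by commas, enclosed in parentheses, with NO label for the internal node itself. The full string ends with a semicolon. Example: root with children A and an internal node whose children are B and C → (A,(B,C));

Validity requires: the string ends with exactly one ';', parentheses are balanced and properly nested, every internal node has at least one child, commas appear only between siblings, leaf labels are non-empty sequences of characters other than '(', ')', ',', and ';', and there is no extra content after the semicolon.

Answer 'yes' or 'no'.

Answer: no

Derivation:
Input: ((Y,(W,(Q,C,R,M)),B),(E,Z,V));X
Paren balance: 5 '(' vs 5 ')' OK
Ends with single ';': False
Full parse: FAILS (must end with ;)
Valid: False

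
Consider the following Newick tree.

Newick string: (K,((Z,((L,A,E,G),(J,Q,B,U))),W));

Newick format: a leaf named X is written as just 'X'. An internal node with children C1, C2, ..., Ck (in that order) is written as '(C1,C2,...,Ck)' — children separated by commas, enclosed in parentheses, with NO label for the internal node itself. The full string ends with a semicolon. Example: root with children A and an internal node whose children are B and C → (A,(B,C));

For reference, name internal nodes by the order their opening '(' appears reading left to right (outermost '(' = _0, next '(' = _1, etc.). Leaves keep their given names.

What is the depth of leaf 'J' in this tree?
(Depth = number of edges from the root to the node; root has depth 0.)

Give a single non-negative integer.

Newick: (K,((Z,((L,A,E,G),(J,Q,B,U))),W));
Naming internals by '(' encounter order: outermost '(' = _0, next = _1, ...
Query node: J
Path from root: _0 -> _1 -> _2 -> _3 -> _5 -> J
Depth of J: 5 (number of edges from root)

Answer: 5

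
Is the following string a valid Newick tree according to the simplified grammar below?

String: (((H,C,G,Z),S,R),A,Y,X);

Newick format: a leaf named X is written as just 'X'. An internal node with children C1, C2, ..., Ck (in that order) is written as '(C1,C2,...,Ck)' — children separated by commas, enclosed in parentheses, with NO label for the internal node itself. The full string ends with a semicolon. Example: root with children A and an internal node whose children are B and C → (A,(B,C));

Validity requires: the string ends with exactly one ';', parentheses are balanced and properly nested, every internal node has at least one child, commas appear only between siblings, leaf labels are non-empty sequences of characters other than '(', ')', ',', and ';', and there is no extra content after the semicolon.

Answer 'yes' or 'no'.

Input: (((H,C,G,Z),S,R),A,Y,X);
Paren balance: 3 '(' vs 3 ')' OK
Ends with single ';': True
Full parse: OK
Valid: True

Answer: yes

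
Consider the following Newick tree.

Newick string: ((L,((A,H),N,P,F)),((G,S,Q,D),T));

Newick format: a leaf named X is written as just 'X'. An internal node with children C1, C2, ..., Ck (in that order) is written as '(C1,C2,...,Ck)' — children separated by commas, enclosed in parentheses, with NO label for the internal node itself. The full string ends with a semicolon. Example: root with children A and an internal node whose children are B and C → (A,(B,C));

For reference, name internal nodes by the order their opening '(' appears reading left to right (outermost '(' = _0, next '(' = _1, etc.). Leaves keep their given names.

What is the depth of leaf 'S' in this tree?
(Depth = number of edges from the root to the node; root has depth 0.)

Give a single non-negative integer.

Newick: ((L,((A,H),N,P,F)),((G,S,Q,D),T));
Naming internals by '(' encounter order: outermost '(' = _0, next = _1, ...
Query node: S
Path from root: _0 -> _4 -> _5 -> S
Depth of S: 3 (number of edges from root)

Answer: 3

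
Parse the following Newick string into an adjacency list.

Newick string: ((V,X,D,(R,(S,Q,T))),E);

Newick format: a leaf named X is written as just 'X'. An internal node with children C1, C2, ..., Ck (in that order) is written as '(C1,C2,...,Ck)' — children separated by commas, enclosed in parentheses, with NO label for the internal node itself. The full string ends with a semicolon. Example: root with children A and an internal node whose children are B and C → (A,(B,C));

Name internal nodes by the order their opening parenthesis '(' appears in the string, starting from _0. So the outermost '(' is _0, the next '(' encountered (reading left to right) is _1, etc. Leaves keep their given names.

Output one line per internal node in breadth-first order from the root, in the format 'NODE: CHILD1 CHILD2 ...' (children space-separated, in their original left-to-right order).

Input: ((V,X,D,(R,(S,Q,T))),E);
Scanning left-to-right, naming '(' by encounter order:
  pos 0: '(' -> open internal node _0 (depth 1)
  pos 1: '(' -> open internal node _1 (depth 2)
  pos 8: '(' -> open internal node _2 (depth 3)
  pos 11: '(' -> open internal node _3 (depth 4)
  pos 17: ')' -> close internal node _3 (now at depth 3)
  pos 18: ')' -> close internal node _2 (now at depth 2)
  pos 19: ')' -> close internal node _1 (now at depth 1)
  pos 22: ')' -> close internal node _0 (now at depth 0)
Total internal nodes: 4
BFS adjacency from root:
  _0: _1 E
  _1: V X D _2
  _2: R _3
  _3: S Q T

Answer: _0: _1 E
_1: V X D _2
_2: R _3
_3: S Q T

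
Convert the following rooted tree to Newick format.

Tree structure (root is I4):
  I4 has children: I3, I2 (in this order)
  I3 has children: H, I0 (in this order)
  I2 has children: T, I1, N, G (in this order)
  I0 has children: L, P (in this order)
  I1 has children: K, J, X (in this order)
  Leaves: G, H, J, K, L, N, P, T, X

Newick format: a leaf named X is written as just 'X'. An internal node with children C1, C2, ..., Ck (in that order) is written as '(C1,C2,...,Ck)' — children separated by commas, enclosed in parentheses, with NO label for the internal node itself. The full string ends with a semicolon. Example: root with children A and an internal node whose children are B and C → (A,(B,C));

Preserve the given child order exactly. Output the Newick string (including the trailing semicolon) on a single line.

Answer: ((H,(L,P)),(T,(K,J,X),N,G));

Derivation:
internal I4 with children ['I3', 'I2']
  internal I3 with children ['H', 'I0']
    leaf 'H' → 'H'
    internal I0 with children ['L', 'P']
      leaf 'L' → 'L'
      leaf 'P' → 'P'
    → '(L,P)'
  → '(H,(L,P))'
  internal I2 with children ['T', 'I1', 'N', 'G']
    leaf 'T' → 'T'
    internal I1 with children ['K', 'J', 'X']
      leaf 'K' → 'K'
      leaf 'J' → 'J'
      leaf 'X' → 'X'
    → '(K,J,X)'
    leaf 'N' → 'N'
    leaf 'G' → 'G'
  → '(T,(K,J,X),N,G)'
→ '((H,(L,P)),(T,(K,J,X),N,G))'
Final: ((H,(L,P)),(T,(K,J,X),N,G));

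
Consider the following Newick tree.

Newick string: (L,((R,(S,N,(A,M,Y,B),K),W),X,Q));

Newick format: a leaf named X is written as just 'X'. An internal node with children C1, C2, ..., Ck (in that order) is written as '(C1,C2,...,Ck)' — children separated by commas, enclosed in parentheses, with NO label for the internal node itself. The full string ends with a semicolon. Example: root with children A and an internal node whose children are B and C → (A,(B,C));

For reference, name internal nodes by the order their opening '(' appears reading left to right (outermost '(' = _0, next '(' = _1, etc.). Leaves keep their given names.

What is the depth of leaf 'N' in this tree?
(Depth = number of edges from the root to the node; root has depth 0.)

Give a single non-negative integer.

Newick: (L,((R,(S,N,(A,M,Y,B),K),W),X,Q));
Naming internals by '(' encounter order: outermost '(' = _0, next = _1, ...
Query node: N
Path from root: _0 -> _1 -> _2 -> _3 -> N
Depth of N: 4 (number of edges from root)

Answer: 4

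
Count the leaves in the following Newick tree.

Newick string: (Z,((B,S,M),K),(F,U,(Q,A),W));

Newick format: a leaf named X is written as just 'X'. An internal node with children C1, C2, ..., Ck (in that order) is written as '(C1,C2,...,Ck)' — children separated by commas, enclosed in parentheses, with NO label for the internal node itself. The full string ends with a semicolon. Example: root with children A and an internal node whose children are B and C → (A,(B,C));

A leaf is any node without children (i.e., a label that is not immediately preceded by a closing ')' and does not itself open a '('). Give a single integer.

Newick: (Z,((B,S,M),K),(F,U,(Q,A),W));
Scan left-to-right; a leaf is any maximal label run not followed by '(':
  pos 1: leaf 'Z' → count = 1
  pos 5: leaf 'B' → count = 2
  pos 7: leaf 'S' → count = 3
  pos 9: leaf 'M' → count = 4
  pos 12: leaf 'K' → count = 5
  pos 16: leaf 'F' → count = 6
  pos 18: leaf 'U' → count = 7
  pos 21: leaf 'Q' → count = 8
  pos 23: leaf 'A' → count = 9
  pos 26: leaf 'W' → count = 10
Total leaves: 10

Answer: 10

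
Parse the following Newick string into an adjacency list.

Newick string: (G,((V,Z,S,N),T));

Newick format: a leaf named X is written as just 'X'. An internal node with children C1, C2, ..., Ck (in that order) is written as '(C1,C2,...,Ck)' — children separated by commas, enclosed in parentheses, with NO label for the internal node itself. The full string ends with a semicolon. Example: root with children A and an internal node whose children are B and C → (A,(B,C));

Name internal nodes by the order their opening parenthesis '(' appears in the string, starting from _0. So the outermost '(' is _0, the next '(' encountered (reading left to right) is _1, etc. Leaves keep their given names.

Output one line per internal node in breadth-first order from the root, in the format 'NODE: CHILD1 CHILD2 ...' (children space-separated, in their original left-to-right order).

Answer: _0: G _1
_1: _2 T
_2: V Z S N

Derivation:
Input: (G,((V,Z,S,N),T));
Scanning left-to-right, naming '(' by encounter order:
  pos 0: '(' -> open internal node _0 (depth 1)
  pos 3: '(' -> open internal node _1 (depth 2)
  pos 4: '(' -> open internal node _2 (depth 3)
  pos 12: ')' -> close internal node _2 (now at depth 2)
  pos 15: ')' -> close internal node _1 (now at depth 1)
  pos 16: ')' -> close internal node _0 (now at depth 0)
Total internal nodes: 3
BFS adjacency from root:
  _0: G _1
  _1: _2 T
  _2: V Z S N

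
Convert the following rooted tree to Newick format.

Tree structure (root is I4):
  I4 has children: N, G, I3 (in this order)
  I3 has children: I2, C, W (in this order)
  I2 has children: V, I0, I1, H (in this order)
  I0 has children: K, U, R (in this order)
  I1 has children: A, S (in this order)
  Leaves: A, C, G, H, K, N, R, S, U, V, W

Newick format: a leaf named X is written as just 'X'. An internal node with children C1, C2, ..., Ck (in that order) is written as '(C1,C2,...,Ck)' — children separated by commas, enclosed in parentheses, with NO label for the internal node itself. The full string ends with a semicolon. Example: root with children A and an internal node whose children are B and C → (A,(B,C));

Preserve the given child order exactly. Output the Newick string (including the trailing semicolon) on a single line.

internal I4 with children ['N', 'G', 'I3']
  leaf 'N' → 'N'
  leaf 'G' → 'G'
  internal I3 with children ['I2', 'C', 'W']
    internal I2 with children ['V', 'I0', 'I1', 'H']
      leaf 'V' → 'V'
      internal I0 with children ['K', 'U', 'R']
        leaf 'K' → 'K'
        leaf 'U' → 'U'
        leaf 'R' → 'R'
      → '(K,U,R)'
      internal I1 with children ['A', 'S']
        leaf 'A' → 'A'
        leaf 'S' → 'S'
      → '(A,S)'
      leaf 'H' → 'H'
    → '(V,(K,U,R),(A,S),H)'
    leaf 'C' → 'C'
    leaf 'W' → 'W'
  → '((V,(K,U,R),(A,S),H),C,W)'
→ '(N,G,((V,(K,U,R),(A,S),H),C,W))'
Final: (N,G,((V,(K,U,R),(A,S),H),C,W));

Answer: (N,G,((V,(K,U,R),(A,S),H),C,W));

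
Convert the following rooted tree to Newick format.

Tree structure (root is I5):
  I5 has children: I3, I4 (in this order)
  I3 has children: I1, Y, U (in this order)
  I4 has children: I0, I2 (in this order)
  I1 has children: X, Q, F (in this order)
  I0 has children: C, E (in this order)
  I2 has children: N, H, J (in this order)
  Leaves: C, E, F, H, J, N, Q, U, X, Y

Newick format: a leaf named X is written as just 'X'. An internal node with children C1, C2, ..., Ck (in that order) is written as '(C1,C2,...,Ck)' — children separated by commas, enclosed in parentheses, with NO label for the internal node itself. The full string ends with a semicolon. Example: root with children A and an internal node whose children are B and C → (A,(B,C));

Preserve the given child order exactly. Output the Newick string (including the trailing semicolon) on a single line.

internal I5 with children ['I3', 'I4']
  internal I3 with children ['I1', 'Y', 'U']
    internal I1 with children ['X', 'Q', 'F']
      leaf 'X' → 'X'
      leaf 'Q' → 'Q'
      leaf 'F' → 'F'
    → '(X,Q,F)'
    leaf 'Y' → 'Y'
    leaf 'U' → 'U'
  → '((X,Q,F),Y,U)'
  internal I4 with children ['I0', 'I2']
    internal I0 with children ['C', 'E']
      leaf 'C' → 'C'
      leaf 'E' → 'E'
    → '(C,E)'
    internal I2 with children ['N', 'H', 'J']
      leaf 'N' → 'N'
      leaf 'H' → 'H'
      leaf 'J' → 'J'
    → '(N,H,J)'
  → '((C,E),(N,H,J))'
→ '(((X,Q,F),Y,U),((C,E),(N,H,J)))'
Final: (((X,Q,F),Y,U),((C,E),(N,H,J)));

Answer: (((X,Q,F),Y,U),((C,E),(N,H,J)));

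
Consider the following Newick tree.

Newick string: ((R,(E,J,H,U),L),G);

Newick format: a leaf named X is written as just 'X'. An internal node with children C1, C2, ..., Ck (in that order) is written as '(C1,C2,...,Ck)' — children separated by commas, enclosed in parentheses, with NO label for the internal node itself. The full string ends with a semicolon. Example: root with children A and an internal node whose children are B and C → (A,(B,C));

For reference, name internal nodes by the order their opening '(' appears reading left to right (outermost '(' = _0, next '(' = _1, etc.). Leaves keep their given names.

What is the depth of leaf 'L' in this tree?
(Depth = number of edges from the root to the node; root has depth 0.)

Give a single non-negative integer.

Answer: 2

Derivation:
Newick: ((R,(E,J,H,U),L),G);
Naming internals by '(' encounter order: outermost '(' = _0, next = _1, ...
Query node: L
Path from root: _0 -> _1 -> L
Depth of L: 2 (number of edges from root)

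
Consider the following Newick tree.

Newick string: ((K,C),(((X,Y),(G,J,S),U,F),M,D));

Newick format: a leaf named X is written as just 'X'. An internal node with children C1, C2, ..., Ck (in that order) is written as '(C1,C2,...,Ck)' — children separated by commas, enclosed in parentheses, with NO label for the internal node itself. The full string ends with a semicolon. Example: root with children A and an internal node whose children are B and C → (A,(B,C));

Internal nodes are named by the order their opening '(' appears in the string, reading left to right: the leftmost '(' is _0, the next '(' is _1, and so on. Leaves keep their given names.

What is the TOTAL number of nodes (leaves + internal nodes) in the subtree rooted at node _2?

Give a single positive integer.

Answer: 13

Derivation:
Newick: ((K,C),(((X,Y),(G,J,S),U,F),M,D));
Locate _2: it is the '(' at position 7 (the 3rd '(' reading left to right).
Query: subtree rooted at _2
_2: subtree_size = 1 + 12
  _3: subtree_size = 1 + 9
    _4: subtree_size = 1 + 2
      X: subtree_size = 1 + 0
      Y: subtree_size = 1 + 0
    _5: subtree_size = 1 + 3
      G: subtree_size = 1 + 0
      J: subtree_size = 1 + 0
      S: subtree_size = 1 + 0
    U: subtree_size = 1 + 0
    F: subtree_size = 1 + 0
  M: subtree_size = 1 + 0
  D: subtree_size = 1 + 0
Total subtree size of _2: 13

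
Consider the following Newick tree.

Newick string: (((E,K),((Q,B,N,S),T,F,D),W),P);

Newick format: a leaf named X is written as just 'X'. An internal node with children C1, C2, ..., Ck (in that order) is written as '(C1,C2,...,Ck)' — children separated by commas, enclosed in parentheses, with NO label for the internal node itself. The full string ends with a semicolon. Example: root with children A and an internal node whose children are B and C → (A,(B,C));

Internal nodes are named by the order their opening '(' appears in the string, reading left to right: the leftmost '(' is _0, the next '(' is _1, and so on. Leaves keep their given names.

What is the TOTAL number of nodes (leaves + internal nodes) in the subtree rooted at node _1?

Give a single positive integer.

Newick: (((E,K),((Q,B,N,S),T,F,D),W),P);
Locate _1: it is the '(' at position 1 (the 2nd '(' reading left to right).
Query: subtree rooted at _1
_1: subtree_size = 1 + 13
  _2: subtree_size = 1 + 2
    E: subtree_size = 1 + 0
    K: subtree_size = 1 + 0
  _3: subtree_size = 1 + 8
    _4: subtree_size = 1 + 4
      Q: subtree_size = 1 + 0
      B: subtree_size = 1 + 0
      N: subtree_size = 1 + 0
      S: subtree_size = 1 + 0
    T: subtree_size = 1 + 0
    F: subtree_size = 1 + 0
    D: subtree_size = 1 + 0
  W: subtree_size = 1 + 0
Total subtree size of _1: 14

Answer: 14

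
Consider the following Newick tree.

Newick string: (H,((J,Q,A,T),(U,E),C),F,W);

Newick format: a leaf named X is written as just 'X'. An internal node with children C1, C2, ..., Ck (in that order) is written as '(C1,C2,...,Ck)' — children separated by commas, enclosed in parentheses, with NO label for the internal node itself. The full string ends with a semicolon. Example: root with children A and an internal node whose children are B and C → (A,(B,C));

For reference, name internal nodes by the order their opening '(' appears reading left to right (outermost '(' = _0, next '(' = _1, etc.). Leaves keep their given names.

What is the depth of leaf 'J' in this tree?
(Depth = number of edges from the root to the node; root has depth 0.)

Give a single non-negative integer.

Newick: (H,((J,Q,A,T),(U,E),C),F,W);
Naming internals by '(' encounter order: outermost '(' = _0, next = _1, ...
Query node: J
Path from root: _0 -> _1 -> _2 -> J
Depth of J: 3 (number of edges from root)

Answer: 3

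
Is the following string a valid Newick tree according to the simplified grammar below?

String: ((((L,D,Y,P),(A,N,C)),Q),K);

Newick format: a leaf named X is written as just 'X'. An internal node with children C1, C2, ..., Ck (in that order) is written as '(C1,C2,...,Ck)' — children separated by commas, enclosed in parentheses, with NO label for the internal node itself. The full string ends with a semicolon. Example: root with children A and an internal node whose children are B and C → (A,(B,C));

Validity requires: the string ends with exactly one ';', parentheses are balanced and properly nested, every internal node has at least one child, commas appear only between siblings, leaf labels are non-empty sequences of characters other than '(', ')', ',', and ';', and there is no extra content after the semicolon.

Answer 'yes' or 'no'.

Input: ((((L,D,Y,P),(A,N,C)),Q),K);
Paren balance: 5 '(' vs 5 ')' OK
Ends with single ';': True
Full parse: OK
Valid: True

Answer: yes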